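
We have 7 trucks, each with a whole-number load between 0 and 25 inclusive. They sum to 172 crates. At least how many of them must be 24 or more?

Each value short of 24 is at most 23, costing at least 25 − 23 = 2 against the maximum total of 175.
We can afford to lose at most 175 − 172 = 3, so at most ⌊3/2⌋ = 1 fall short, and at least 6 are ≥ 24.
Exactly 6 works: 6 values at 25 and 1 at 23 total 173; lower one of the high values by 1 (still ≥ 24) to hit 172.

6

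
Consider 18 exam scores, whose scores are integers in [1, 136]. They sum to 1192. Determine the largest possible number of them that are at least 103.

Suppose k of them are at least 103. Those contribute at least 103 each and the other 18 − k at least 1 each.
So the total is at least 103k + 1(18 − k) = 18 + 102k. This must be ≤ 1192, giving k ≤ 11.
k = 11 is achieved by 11 values at 103 and 7 at 1, total 1140; add 52 to one value (staying below 103) to reach 1192.

11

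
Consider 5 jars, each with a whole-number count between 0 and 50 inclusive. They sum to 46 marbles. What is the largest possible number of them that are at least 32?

1

If k of the values are ≥ 32, the total is ≥ 32k + 0(5 − k).
Setting 32k + 0(5 − k) ≤ 46 gives 32k ≤ 46, so k ≤ 1.
k = 1 is achieved by 1 value at 32 and 4 at 0, total 32; add 14 to one value (staying below 32) to reach 46.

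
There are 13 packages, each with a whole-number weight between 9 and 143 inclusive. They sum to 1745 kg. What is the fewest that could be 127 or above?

If only k of them are at least 127, the other 13 − k are at most 126, so the total is at most k·143 + (13 − k)·126.
This must reach 1745, so k·143 + (13 − k)·126 ≥ 1745, giving k ≥ 7.
Exactly 7 works: 7 values at 143 and 6 at 126 total 1757; lower one of the high values by 12 (still ≥ 127) to hit 1745.

7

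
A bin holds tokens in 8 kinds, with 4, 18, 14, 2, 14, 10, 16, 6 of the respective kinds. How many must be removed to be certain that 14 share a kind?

75

In the worst case you take as many as possible of each kind without reaching 14: 4 + 13 + 13 + 2 + 13 + 10 + 13 + 6 = 74.
The next one must give 14 of some kind, so 74 + 1 = 75.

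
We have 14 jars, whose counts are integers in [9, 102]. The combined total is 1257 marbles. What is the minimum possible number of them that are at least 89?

If only k of them are at least 89, the other 14 − k are at most 88, so the total is at most k·102 + (14 − k)·88.
This must reach 1257, so k·102 + (14 − k)·88 ≥ 1257, giving k ≥ 2.
Exactly 2 works: 2 values at 102 and 12 at 88 total 1260; lower one of the high values by 3 (still ≥ 89) to hit 1257.

2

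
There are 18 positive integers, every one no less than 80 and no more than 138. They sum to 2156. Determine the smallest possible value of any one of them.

80

To make one integer as small as possible, make the other 17 as large as possible.
The other 17 can take up 17 × 138 = 2346 ≥ 2156 − 80, so one integer can sit at its floor of 80.
Achievable: one at 80 and the other 17 totalling 2076, which fits since 17 × 80 ≤ 2076 ≤ 17 × 138.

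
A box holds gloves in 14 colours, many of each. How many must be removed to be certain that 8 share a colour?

99

In the worst case you draw 7 of each of the 14 colours: 14 × 7 = 98.
One more forces 8 of some colour, so 98 + 1 = 99.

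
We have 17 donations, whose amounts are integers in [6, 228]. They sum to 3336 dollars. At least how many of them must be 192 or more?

Each value short of 192 is at most 191, costing at least 228 − 191 = 37 against the maximum total of 3876.
We can afford to lose at most 3876 − 3336 = 540, so at most ⌊540/37⌋ = 14 fall short, and at least 3 are ≥ 192.
Exactly 3 works: 3 values at 228 and 14 at 191 total 3358; lower one of the high values by 22 (still ≥ 192) to hit 3336.

3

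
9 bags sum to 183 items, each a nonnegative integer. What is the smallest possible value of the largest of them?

21

Some value must be at least ⌈183/9⌉ = 21, since 9 × 20 = 180 < 183.
Achievable: 3 of them at 21 and 6 at 20 total 183.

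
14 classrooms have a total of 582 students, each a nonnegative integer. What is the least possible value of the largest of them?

The average is 582/14 > 41, so not all 14 can be 41 or less; the largest is ≥ 42.
Equality holds with 8 values of 42 and 6 values of 41.

42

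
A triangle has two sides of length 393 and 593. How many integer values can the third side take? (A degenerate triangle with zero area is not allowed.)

785

The triangle inequality gives |393 − 593| < c < 393 + 593, i.e. 200 < c < 986.
So c can be any integer from 201 to 985: 785 values.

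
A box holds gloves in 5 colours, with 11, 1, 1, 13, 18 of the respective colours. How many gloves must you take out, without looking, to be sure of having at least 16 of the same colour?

42

In the worst case you take as many as possible of each colour without reaching 16: 11 + 1 + 1 + 13 + 15 = 41.
The next one must give 16 of some colour, so 41 + 1 = 42.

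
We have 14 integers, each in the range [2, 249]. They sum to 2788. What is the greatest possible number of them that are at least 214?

With k values at 214 or above and the rest at least 2, the sum is at least 28 + 212k.
Since the sum is 2788, we need 212k ≤ 2760, i.e. k ≤ 13.
k = 13 is achieved by 13 values at 214 and 1 at 2, total 2784; add 4 to one value (staying below 214) to reach 2788.

13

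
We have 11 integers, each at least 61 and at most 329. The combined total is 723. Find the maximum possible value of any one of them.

113

Maximizing one value means minimizing the remaining 10.
The other 10 contribute at least 10 × 61 = 610, leaving at most 723 − 610 = 113.
Since 113 ≤ 329, this is achievable: one at 113 and 10 at 61.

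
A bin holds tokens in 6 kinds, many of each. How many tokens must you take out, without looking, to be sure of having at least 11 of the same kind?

In the worst case you draw 10 of each of the 6 kinds: 6 × 10 = 60.
One more forces 11 of some kind, so 60 + 1 = 61.

61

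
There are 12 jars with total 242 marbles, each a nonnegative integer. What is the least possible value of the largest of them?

The 12 values sum to 242, so their maximum is at least ⌈242/12⌉ = 21.
Achievable: 2 of them at 21 and 10 at 20 total 242.

21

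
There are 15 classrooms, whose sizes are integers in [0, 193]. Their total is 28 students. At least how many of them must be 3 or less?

8

If only k of them are at most 3, the other 15 − k are at least 4, so the total is at least (15 − k)·4 + k·0.
This is ≤ 28, so (15 − k)·4 + 0k ≤ 28, which gives k ≥ 8.
Exactly 8 works: 8 values at 0 and 7 at 4 total 28.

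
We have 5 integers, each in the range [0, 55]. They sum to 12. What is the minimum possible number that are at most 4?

3

Let j be the number exceeding 4. Then the total is ≥ 5·j + 0·(5 − j) = 0 + 5j.
So 5j ≤ 12 and j ≤ 2; hence at least 5 − 2 = 3 are ≤ 4.
Exactly 3 works: 3 values at 0 and 2 at 5 total 10; raise one of the low values by 2 (still ≤ 4) to hit 12.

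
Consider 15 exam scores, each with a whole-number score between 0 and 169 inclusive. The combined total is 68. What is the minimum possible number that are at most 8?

Let j be the number exceeding 8. Then the total is ≥ 9·j + 0·(15 − j) = 0 + 9j.
So 9j ≤ 68 and j ≤ 7; hence at least 15 − 7 = 8 are ≤ 8.
Exactly 8 works: 8 values at 0 and 7 at 9 total 63; raise one of the low values by 5 (still ≤ 8) to hit 68.

8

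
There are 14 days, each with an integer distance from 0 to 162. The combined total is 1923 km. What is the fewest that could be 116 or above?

Suppose at most 14 − j of them reach 116; then j values are ≤ 115 and the rest ≤ 162.
The total is then ≤ 115·j + 162·(14 − j) = 2268 − 47j. For this to be ≥ 1923 we need j ≤ 7, so at least 14 − 7 = 7 must reach 116.
Exactly 7 works: 7 values at 162 and 7 at 115 total 1939; lower one of the high values by 16 (still ≥ 116) to hit 1923.

7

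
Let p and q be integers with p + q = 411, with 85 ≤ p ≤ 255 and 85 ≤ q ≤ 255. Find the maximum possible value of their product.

42230

pq = p(411 − p) is maximized when p is as near 411/2 as the bounds allow.
Taking p = 205 and q = 206 (both in [85, 255]) gives pq = 42230.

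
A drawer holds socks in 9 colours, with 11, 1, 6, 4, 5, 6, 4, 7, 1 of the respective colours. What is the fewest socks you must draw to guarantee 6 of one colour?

In the worst case you take as many as possible of each colour without reaching 6: 5 + 1 + 5 + 4 + 5 + 5 + 4 + 5 + 1 = 35.
The next one must give 6 of some colour, so 35 + 1 = 36.

36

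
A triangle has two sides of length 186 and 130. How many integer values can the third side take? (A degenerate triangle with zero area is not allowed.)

259

The triangle inequality gives |186 − 130| < c < 186 + 130, i.e. 56 < c < 316.
So c can be any integer from 57 to 315: 259 values.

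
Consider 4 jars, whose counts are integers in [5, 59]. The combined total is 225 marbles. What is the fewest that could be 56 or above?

2

Suppose at most 4 − j of them reach 56; then j values are ≤ 55 and the rest ≤ 59.
The total is then ≤ 55·j + 59·(4 − j) = 236 − 4j. For this to be ≥ 225 we need j ≤ 2, so at least 4 − 2 = 2 must reach 56.
Exactly 2 works: 2 values at 59 and 2 at 55 total 228; lower one of the high values by 3 (still ≥ 56) to hit 225.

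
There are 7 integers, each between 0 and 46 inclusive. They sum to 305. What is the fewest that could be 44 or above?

Suppose at most 7 − j of them reach 44; then j values are ≤ 43 and the rest ≤ 46.
The total is then ≤ 43·j + 46·(7 − j) = 322 − 3j. For this to be ≥ 305 we need j ≤ 5, so at least 7 − 5 = 2 must reach 44.
Exactly 2 works: 2 values at 46 and 5 at 43 total 307; lower one of the high values by 2 (still ≥ 44) to hit 305.

2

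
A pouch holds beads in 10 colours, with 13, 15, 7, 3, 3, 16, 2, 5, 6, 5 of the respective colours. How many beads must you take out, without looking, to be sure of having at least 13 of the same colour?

In the worst case you take as many as possible of each colour without reaching 13: 12 + 12 + 7 + 3 + 3 + 12 + 2 + 5 + 6 + 5 = 67.
The next one must give 13 of some colour, so 67 + 1 = 68.

68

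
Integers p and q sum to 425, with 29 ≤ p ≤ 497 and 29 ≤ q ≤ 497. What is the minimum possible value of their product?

11484

pq = p(425 − p) is concave in p, so over [29, 396] it is minimized at an endpoint.
The extreme feasible split is p = 29, q = 396, giving pq = 11484.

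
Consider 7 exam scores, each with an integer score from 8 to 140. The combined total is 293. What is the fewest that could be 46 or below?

1

Each value above 46 is at least 47, contributing at least 47 − 8 = 39 above the floor 8.
The sum exceeds the floor total 56 by 237, so at most ⌊237/39⌋ = 6 exceed 46, and at least 1 are ≤ 46.
Exactly 1 works: 1 value at 8 and 6 at 47 total 290; raise one of the low values by 3 (still ≤ 46) to hit 293.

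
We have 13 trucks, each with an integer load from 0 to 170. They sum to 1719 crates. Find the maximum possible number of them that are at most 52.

Suppose k of them are at most 52. Those contribute at most 52 each and the rest at most 170 each.
So the total is at most 52k + 170(13 − k) = 2210 − 118k. This must still be ≥ 1719, so k ≤ 4.
k = 4 is achieved by 4 values at 52 and 9 at 170, total 1738; lower one of the 170's by 19 (still > 52) to reach 1719.

4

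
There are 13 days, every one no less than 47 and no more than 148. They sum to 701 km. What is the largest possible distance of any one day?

Maximizing one value means minimizing the remaining 12.
The other 12 contribute at least 12 × 47 = 564, leaving at most 701 − 564 = 137.
Since 137 ≤ 148, this is achievable: one at 137 and 12 at 47.

137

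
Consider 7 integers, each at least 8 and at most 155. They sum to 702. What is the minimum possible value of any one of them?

Minimizing one value means maximizing the remaining 6.
The other 6 can take up 6 × 155 = 930 ≥ 702 − 8, so one integer can sit at its floor of 8.
Achievable: one at 8 and the other 6 totalling 694, which fits since 6 × 8 ≤ 694 ≤ 6 × 155.

8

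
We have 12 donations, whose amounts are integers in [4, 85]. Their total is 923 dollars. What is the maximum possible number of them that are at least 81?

11

Suppose k of them are at least 81. Those contribute at least 81 each and the other 12 − k at least 4 each.
So the total is at least 81k + 4(12 − k) = 48 + 77k. This must be ≤ 923, giving k ≤ 11.
k = 11 is achieved by 11 values at 81 and 1 at 4, total 895; add 28 to one value (staying below 81) to reach 923.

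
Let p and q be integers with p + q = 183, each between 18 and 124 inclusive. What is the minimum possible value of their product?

For a fixed sum, pq is smallest when p and q are as far apart as possible.
The extreme feasible split is p = 59, q = 124, giving pq = 7316.

7316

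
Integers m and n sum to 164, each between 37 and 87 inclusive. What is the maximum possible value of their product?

6724

mn = m(164 − m) is maximized when m is as near 164/2 as the bounds allow.
Taking m = 82 and n = 82 (both in [37, 87]) gives mn = 6724.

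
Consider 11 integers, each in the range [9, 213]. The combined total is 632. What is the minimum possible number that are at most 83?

Let j be the number exceeding 83. Then the total is ≥ 84·j + 9·(11 − j) = 99 + 75j.
So 75j ≤ 533 and j ≤ 7; hence at least 11 − 7 = 4 are ≤ 83.
Exactly 4 works: 4 values at 9 and 7 at 84 total 624; raise one of the low values by 8 (still ≤ 83) to hit 632.

4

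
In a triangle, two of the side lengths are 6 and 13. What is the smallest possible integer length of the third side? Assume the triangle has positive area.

The third side must exceed |6 − 13| = 7.
The smallest integer above 7 is 8.

8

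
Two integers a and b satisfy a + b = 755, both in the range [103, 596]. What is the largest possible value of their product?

142506

With a + b fixed, ab peaks when the two are closest together.
Taking a = 377 and b = 378 (both in [103, 596]) gives ab = 142506.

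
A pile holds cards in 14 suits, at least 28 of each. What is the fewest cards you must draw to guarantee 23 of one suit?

309

You could draw 22 of every suit without reaching 23 of any — 308 in all.
One more forces 23 of some suit, so 308 + 1 = 309.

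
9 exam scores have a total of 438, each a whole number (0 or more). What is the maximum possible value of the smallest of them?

The 9 values sum to 438, so their minimum is at most ⌊438/9⌋ = 48.
Achievable: 3 of them at 48 and 6 at 49 total 438.

48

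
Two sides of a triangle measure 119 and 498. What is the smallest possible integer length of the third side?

The third side must exceed |119 − 498| = 379.
The smallest integer above 379 is 380.

380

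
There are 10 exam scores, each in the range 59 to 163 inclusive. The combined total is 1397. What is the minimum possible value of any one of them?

59

Minimizing one value means maximizing the remaining 9.
The other 9 can take up 9 × 163 = 1467 ≥ 1397 − 59, so one score can sit at its floor of 59.
Achievable: one at 59 and the other 9 totalling 1338, which fits since 9 × 59 ≤ 1338 ≤ 9 × 163.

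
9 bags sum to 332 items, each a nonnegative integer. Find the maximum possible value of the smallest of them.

If every one of the 9 were at least 37, the total would be at least 9 × 37 = 333 > 332.
Taking 1 copy of 36 and 8 copies of 37 gives exactly 332, so 36 is attained.

36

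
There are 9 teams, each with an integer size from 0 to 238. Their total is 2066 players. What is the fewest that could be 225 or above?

Suppose at most 9 − j of them reach 225; then j values are ≤ 224 and the rest ≤ 238.
The total is then ≤ 224·j + 238·(9 − j) = 2142 − 14j. For this to be ≥ 2066 we need j ≤ 5, so at least 9 − 5 = 4 must reach 225.
Exactly 4 works: 4 values at 238 and 5 at 224 total 2072; lower one of the high values by 6 (still ≥ 225) to hit 2066.

4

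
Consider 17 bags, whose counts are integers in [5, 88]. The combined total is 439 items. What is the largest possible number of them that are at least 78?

If k of the values are ≥ 78, the total is ≥ 78k + 5(17 − k).
Setting 78k + 5(17 − k) ≤ 439 gives 73k ≤ 354, so k ≤ 4.
k = 4 is achieved by 4 values at 78 and 13 at 5, total 377; add 62 to one value (staying below 78) to reach 439.

4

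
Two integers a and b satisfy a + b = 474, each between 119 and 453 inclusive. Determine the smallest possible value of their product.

42245

For a fixed sum, ab is smallest when a and b are as far apart as possible.
At the endpoint a = 119, b = 474 − 119 = 355, so ab = 119 × 355 = 42245.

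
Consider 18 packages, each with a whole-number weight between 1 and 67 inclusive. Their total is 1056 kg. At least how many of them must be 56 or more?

If only k of them are at least 56, the other 18 − k are at most 55, so the total is at most k·67 + (18 − k)·55.
This must reach 1056, so k·67 + (18 − k)·55 ≥ 1056, giving k ≥ 6.
Exactly 6 works: 6 values at 67 and 12 at 55 total 1062; lower one of the high values by 6 (still ≥ 56) to hit 1056.

6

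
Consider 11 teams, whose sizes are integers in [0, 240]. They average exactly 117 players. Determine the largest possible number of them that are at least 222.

5

The total is 11 × 117 = 1287.
If k of the values are ≥ 222, the total is ≥ 222k + 0(11 − k).
Setting 222k + 0(11 − k) ≤ 1287 gives 222k ≤ 1287, so k ≤ 5.
k = 5 is achieved by 5 values at 222 and 6 at 0, total 1110; add 177 to one value (staying below 222) to reach 1287.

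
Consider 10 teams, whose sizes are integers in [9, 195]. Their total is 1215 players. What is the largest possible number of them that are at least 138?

Suppose k of them are at least 138. Those contribute at least 138 each and the other 10 − k at least 9 each.
So the total is at least 138k + 9(10 − k) = 90 + 129k. This must be ≤ 1215, giving k ≤ 8.
k = 8 is achieved by 8 values at 138 and 2 at 9, total 1122; add 93 to one value (staying below 138) to reach 1215.

8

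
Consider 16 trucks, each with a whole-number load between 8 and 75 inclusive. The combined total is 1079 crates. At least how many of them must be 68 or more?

1

Suppose at most 16 − j of them reach 68; then j values are ≤ 67 and the rest ≤ 75.
The total is then ≤ 67·j + 75·(16 − j) = 1200 − 8j. For this to be ≥ 1079 we need j ≤ 15, so at least 16 − 15 = 1 must reach 68.
Exactly 1 works: 1 value at 75 and 15 at 67 total 1080; lower one of the high values by 1 (still ≥ 68) to hit 1079.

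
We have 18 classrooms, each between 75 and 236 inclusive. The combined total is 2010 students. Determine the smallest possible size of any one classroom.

Minimizing one value means maximizing the remaining 17.
The other 17 can take up 17 × 236 = 4012 ≥ 2010 − 75, so one classroom can sit at its floor of 75.
Achievable: one at 75 and the other 17 totalling 1935, which fits since 17 × 75 ≤ 1935 ≤ 17 × 236.

75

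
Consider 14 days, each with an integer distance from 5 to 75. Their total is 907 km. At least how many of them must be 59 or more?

Suppose at most 14 − j of them reach 59; then j values are ≤ 58 and the rest ≤ 75.
The total is then ≤ 58·j + 75·(14 − j) = 1050 − 17j. For this to be ≥ 907 we need j ≤ 8, so at least 14 − 8 = 6 must reach 59.
Exactly 6 works: 6 values at 75 and 8 at 58 total 914; lower one of the high values by 7 (still ≥ 59) to hit 907.

6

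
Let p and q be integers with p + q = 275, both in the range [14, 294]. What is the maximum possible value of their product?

18906

For a fixed sum, the product pq is largest when p and q are as close as possible.
Taking p = 137 and q = 138 (both in [14, 294]) gives pq = 18906.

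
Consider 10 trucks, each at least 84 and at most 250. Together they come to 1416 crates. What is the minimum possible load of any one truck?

84

To make one truck as small as possible, make the other 9 as large as possible.
The other 9 can take up 9 × 250 = 2250 ≥ 1416 − 84, so one truck can sit at its floor of 84.
Achievable: one at 84 and the other 9 totalling 1332, which fits since 9 × 84 ≤ 1332 ≤ 9 × 250.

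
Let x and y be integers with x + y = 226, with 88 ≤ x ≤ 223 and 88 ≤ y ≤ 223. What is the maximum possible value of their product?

12769

For a fixed sum, the product xy is largest when x and y are as close as possible.
Taking x = 113 and y = 113 (both in [88, 223]) gives xy = 12769.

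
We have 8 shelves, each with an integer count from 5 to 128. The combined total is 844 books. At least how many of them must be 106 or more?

Each value short of 106 is at most 105, costing at least 128 − 105 = 23 against the maximum total of 1024.
We can afford to lose at most 1024 − 844 = 180, so at most ⌊180/23⌋ = 7 fall short, and at least 1 are ≥ 106.
Exactly 1 works: 1 value at 128 and 7 at 105 total 863; lower one of the high values by 19 (still ≥ 106) to hit 844.

1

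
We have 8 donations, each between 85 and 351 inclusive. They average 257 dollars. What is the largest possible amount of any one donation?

351

To make one donation as large as possible, make the other 7 as small as possible.
The total is 8 × 257 = 2056.
The other 7 contribute at least 7 × 85 = 595, leaving at most 2056 − 595 = 1461.
But each donation is capped at 351, so the maximum is 351.
Achievable: one at 351 and the other 7 totalling 1705, which fits since 7 × 85 ≤ 1705 ≤ 7 × 351.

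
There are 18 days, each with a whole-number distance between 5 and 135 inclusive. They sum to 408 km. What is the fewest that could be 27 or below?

5

If only k of them are at most 27, the other 18 − k are at least 28, so the total is at least (18 − k)·28 + k·5.
This is ≤ 408, so (18 − k)·28 + 5k ≤ 408, which gives k ≥ 5.
Exactly 5 works: 5 values at 5 and 13 at 28 total 389; raise one of the low values by 19 (still ≤ 27) to hit 408.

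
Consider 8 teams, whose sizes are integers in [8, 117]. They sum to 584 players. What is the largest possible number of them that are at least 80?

7

If k of the values are ≥ 80, the total is ≥ 80k + 8(8 − k).
Setting 80k + 8(8 − k) ≤ 584 gives 72k ≤ 520, so k ≤ 7.
k = 7 is achieved by 7 values at 80 and 1 at 8, total 568; add 16 to one value (staying below 80) to reach 584.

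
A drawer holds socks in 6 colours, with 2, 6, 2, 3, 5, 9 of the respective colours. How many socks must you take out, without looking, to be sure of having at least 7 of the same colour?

In the worst case you take as many as possible of each colour without reaching 7: 2 + 6 + 2 + 3 + 5 + 6 = 24.
The next one must give 7 of some colour, so 24 + 1 = 25.

25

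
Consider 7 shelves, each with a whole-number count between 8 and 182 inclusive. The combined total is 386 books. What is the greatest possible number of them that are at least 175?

1

Suppose k of them are at least 175. Those contribute at least 175 each and the other 7 − k at least 8 each.
So the total is at least 175k + 8(7 − k) = 56 + 167k. This must be ≤ 386, giving k ≤ 1.
k = 1 is achieved by 1 value at 175 and 6 at 8, total 223; add 163 to one value (staying below 175) to reach 386.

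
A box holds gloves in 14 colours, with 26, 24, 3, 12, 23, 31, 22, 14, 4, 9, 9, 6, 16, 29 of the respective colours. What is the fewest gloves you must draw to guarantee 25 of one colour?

In the worst case you take as many as possible of each colour without reaching 25: 24 + 24 + 3 + 12 + 23 + 24 + 22 + 14 + 4 + 9 + 9 + 6 + 16 + 24 = 214.
The next one must give 25 of some colour, so 214 + 1 = 215.

215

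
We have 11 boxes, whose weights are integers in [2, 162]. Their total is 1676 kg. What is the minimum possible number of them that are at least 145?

Suppose at most 11 − j of them reach 145; then j values are ≤ 144 and the rest ≤ 162.
The total is then ≤ 144·j + 162·(11 − j) = 1782 − 18j. For this to be ≥ 1676 we need j ≤ 5, so at least 11 − 5 = 6 must reach 145.
Exactly 6 works: 6 values at 162 and 5 at 144 total 1692; lower one of the high values by 16 (still ≥ 145) to hit 1676.

6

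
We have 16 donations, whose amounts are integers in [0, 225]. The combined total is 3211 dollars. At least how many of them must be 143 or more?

Each value short of 143 is at most 142, costing at least 225 − 142 = 83 against the maximum total of 3600.
We can afford to lose at most 3600 − 3211 = 389, so at most ⌊389/83⌋ = 4 fall short, and at least 12 are ≥ 143.
Exactly 12 works: 12 values at 225 and 4 at 142 total 3268; lower one of the high values by 57 (still ≥ 143) to hit 3211.

12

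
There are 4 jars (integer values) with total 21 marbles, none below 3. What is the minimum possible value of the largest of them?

6

The 4 values sum to 21, so their maximum is at least ⌈21/4⌉ = 6.
Taking 3 copies of 5 and 1 copy of 6 gives exactly 21, so 6 is attained.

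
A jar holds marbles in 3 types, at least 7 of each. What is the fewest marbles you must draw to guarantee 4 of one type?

10

You could draw 3 of every type without reaching 4 of any — 9 in all.
One more forces 4 of some type, so 9 + 1 = 10.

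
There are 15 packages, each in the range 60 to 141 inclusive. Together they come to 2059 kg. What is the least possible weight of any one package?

Minimizing one value means maximizing the remaining 14.
The other 14 contribute at most 14 × 141 = 1974, leaving at least 2059 − 1974 = 85.
Since 85 ≥ 60, this is achievable: one at 85 and 14 at 141.

85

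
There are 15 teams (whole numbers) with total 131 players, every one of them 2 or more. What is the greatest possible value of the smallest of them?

8

The 15 values sum to 131, so their minimum is at most ⌊131/15⌋ = 8.
Taking 4 copies of 8 and 11 copies of 9 gives exactly 131, so 8 is attained.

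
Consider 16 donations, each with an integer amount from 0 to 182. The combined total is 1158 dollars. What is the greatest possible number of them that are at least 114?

If k of the values are ≥ 114, the total is ≥ 114k + 0(16 − k).
Setting 114k + 0(16 − k) ≤ 1158 gives 114k ≤ 1158, so k ≤ 10.
k = 10 is achieved by 10 values at 114 and 6 at 0, total 1140; add 18 to one value (staying below 114) to reach 1158.

10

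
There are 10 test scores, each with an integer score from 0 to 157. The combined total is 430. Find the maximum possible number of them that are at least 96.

Suppose k of them are at least 96. Those contribute at least 96 each and the other 10 − k at least 0 each.
So the total is at least 96k + 0(10 − k) = 0 + 96k. This must be ≤ 430, giving k ≤ 4.
k = 4 is achieved by 4 values at 96 and 6 at 0, total 384; add 46 to one value (staying below 96) to reach 430.

4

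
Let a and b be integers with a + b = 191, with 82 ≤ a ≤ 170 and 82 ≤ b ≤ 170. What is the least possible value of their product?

ab = a(191 − a) is concave in a, so over [82, 109] it is minimized at an endpoint.
The extreme feasible split is a = 82, b = 109, giving ab = 8938.

8938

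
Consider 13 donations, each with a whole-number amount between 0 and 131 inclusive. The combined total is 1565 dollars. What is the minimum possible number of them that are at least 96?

Suppose at most 13 − j of them reach 96; then j values are ≤ 95 and the rest ≤ 131.
The total is then ≤ 95·j + 131·(13 − j) = 1703 − 36j. For this to be ≥ 1565 we need j ≤ 3, so at least 13 − 3 = 10 must reach 96.
Exactly 10 works: 10 values at 131 and 3 at 95 total 1595; lower one of the high values by 30 (still ≥ 96) to hit 1565.

10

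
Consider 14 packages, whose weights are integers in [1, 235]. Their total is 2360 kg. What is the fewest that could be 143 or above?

Each value short of 143 is at most 142, costing at least 235 − 142 = 93 against the maximum total of 3290.
We can afford to lose at most 3290 − 2360 = 930, so at most ⌊930/93⌋ = 10 fall short, and at least 4 are ≥ 143.
Exactly 4 works: 4 values at 235 and 10 at 142 total 2360.

4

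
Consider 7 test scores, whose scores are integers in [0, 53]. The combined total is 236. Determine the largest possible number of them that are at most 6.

Suppose k of them are at most 6. Those contribute at most 6 each and the rest at most 53 each.
So the total is at most 6k + 53(7 − k) = 371 − 47k. This must still be ≥ 236, so k ≤ 2.
k = 2 is achieved by 2 values at 6 and 5 at 53, total 277; lower one of the 53's by 41 (still > 6) to reach 236.

2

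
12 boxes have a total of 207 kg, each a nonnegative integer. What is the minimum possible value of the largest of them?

18

The 12 values sum to 207, so their maximum is at least ⌈207/12⌉ = 18.
Equality holds with 3 values of 18 and 9 values of 17.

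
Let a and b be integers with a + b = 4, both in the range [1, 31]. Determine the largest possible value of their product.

For a fixed sum, the product ab is largest when a and b are as close as possible.
Taking a = 2 and b = 2 (both in [1, 31]) gives ab = 4.

4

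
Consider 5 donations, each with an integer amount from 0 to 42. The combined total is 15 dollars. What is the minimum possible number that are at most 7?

4

If only k of them are at most 7, the other 5 − k are at least 8, so the total is at least (5 − k)·8 + k·0.
This is ≤ 15, so (5 − k)·8 + 0k ≤ 15, which gives k ≥ 4.
Exactly 4 works: 4 values at 0 and 1 at 8 total 8; raise one of the low values by 7 (still ≤ 7) to hit 15.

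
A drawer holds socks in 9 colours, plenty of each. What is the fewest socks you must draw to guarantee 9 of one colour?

73

In the worst case you draw 8 of each of the 9 colours: 9 × 8 = 72.
One more forces 9 of some colour, so 72 + 1 = 73.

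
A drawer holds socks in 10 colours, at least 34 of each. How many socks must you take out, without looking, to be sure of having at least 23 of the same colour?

221

In the worst case you draw 22 of each of the 10 colours: 10 × 22 = 220.
One more forces 23 of some colour, so 220 + 1 = 221.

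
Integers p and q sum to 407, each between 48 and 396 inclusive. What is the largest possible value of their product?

With p + q fixed, pq peaks when the two are closest together.
Taking p = 203 and q = 204 (both in [48, 396]) gives pq = 41412.

41412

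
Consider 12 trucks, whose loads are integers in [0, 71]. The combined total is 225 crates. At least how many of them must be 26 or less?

4

If only k of them are at most 26, the other 12 − k are at least 27, so the total is at least (12 − k)·27 + k·0.
This is ≤ 225, so (12 − k)·27 + 0k ≤ 225, which gives k ≥ 4.
Exactly 4 works: 4 values at 0 and 8 at 27 total 216; raise one of the low values by 9 (still ≤ 26) to hit 225.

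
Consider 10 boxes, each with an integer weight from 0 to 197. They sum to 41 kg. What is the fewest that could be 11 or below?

If only k of them are at most 11, the other 10 − k are at least 12, so the total is at least (10 − k)·12 + k·0.
This is ≤ 41, so (10 − k)·12 + 0k ≤ 41, which gives k ≥ 7.
Exactly 7 works: 7 values at 0 and 3 at 12 total 36; raise one of the low values by 5 (still ≤ 11) to hit 41.

7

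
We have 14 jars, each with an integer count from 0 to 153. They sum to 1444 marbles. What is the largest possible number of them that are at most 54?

Suppose k of them are at most 54. Those contribute at most 54 each and the rest at most 153 each.
So the total is at most 54k + 153(14 − k) = 2142 − 99k. This must still be ≥ 1444, so k ≤ 7.
k = 7 is achieved by 7 values at 54 and 7 at 153, total 1449; lower one of the 153's by 5 (still > 54) to reach 1444.

7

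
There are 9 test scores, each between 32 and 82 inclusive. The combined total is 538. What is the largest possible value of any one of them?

Maximizing one value means minimizing the remaining 8.
The other 8 contribute at least 8 × 32 = 256, leaving at most 538 − 256 = 282.
But each score is capped at 82, so the maximum is 82.
Achievable: one at 82 and the other 8 totalling 456, which fits since 8 × 32 ≤ 456 ≤ 8 × 82.

82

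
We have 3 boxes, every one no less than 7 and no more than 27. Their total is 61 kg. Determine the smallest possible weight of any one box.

7

To make one box as small as possible, make the other 2 as large as possible.
The other 2 contribute at most 2 × 27 = 54, leaving at least 61 − 54 = 7.
Since 7 ≥ 7, this is achievable: one at 7 and 2 at 27.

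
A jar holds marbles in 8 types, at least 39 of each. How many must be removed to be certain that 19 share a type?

In the worst case you draw 18 of each of the 8 types: 8 × 18 = 144.
One more forces 19 of some type, so 144 + 1 = 145.

145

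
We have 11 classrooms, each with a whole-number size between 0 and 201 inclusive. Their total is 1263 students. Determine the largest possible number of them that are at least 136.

9

Suppose k of them are at least 136. Those contribute at least 136 each and the other 11 − k at least 0 each.
So the total is at least 136k + 0(11 − k) = 0 + 136k. This must be ≤ 1263, giving k ≤ 9.
k = 9 is achieved by 9 values at 136 and 2 at 0, total 1224; add 39 to one value (staying below 136) to reach 1263.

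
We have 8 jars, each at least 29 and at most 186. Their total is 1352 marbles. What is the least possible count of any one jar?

To make one jar as small as possible, make the other 7 as large as possible.
The other 7 contribute at most 7 × 186 = 1302, leaving at least 1352 − 1302 = 50.
Since 50 ≥ 29, this is achievable: one at 50 and 7 at 186.

50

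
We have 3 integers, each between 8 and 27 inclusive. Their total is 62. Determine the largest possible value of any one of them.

To make one integer as large as possible, make the other 2 as small as possible.
The other 2 contribute at least 2 × 8 = 16, leaving at most 62 − 16 = 46.
But each integer is capped at 27, so the maximum is 27.
Achievable: one at 27 and the other 2 totalling 35, which fits since 2 × 8 ≤ 35 ≤ 2 × 27.

27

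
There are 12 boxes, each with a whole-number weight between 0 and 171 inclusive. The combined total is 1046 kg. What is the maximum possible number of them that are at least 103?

10

If k of the values are ≥ 103, the total is ≥ 103k + 0(12 − k).
Setting 103k + 0(12 − k) ≤ 1046 gives 103k ≤ 1046, so k ≤ 10.
k = 10 is achieved by 10 values at 103 and 2 at 0, total 1030; add 16 to one value (staying below 103) to reach 1046.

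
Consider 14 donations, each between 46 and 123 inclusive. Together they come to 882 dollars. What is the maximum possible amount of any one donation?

Maximizing one value means minimizing the remaining 13.
The other 13 contribute at least 13 × 46 = 598, leaving at most 882 − 598 = 284.
But each donation is capped at 123, so the maximum is 123.
Achievable: one at 123 and the other 13 totalling 759, which fits since 13 × 46 ≤ 759 ≤ 13 × 123.

123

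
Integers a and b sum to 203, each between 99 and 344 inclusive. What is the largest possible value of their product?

ab = a(203 − a) is maximized when a is as near 203/2 as the bounds allow.
Taking a = 101 and b = 102 (both in [99, 344]) gives ab = 10302.

10302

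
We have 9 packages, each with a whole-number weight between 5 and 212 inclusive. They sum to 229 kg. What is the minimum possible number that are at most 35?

4

If only k of them are at most 35, the other 9 − k are at least 36, so the total is at least (9 − k)·36 + k·5.
This is ≤ 229, so (9 − k)·36 + 5k ≤ 229, which gives k ≥ 4.
Exactly 4 works: 4 values at 5 and 5 at 36 total 200; raise one of the low values by 29 (still ≤ 35) to hit 229.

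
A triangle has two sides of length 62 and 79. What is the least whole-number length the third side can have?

The third side must exceed |62 − 79| = 17.
The smallest integer above 17 is 18.

18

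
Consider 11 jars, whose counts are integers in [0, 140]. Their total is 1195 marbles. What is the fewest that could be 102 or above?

3

If only k of them are at least 102, the other 11 − k are at most 101, so the total is at most k·140 + (11 − k)·101.
This must reach 1195, so k·140 + (11 − k)·101 ≥ 1195, giving k ≥ 3.
Exactly 3 works: 3 values at 140 and 8 at 101 total 1228; lower one of the high values by 33 (still ≥ 102) to hit 1195.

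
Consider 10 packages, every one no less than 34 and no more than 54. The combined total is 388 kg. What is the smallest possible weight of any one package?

34

Minimizing one value means maximizing the remaining 9.
The other 9 can take up 9 × 54 = 486 ≥ 388 − 34, so one package can sit at its floor of 34.
Achievable: one at 34 and the other 9 totalling 354, which fits since 9 × 34 ≤ 354 ≤ 9 × 54.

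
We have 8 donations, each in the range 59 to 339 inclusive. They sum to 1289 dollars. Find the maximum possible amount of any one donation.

Maximizing one value means minimizing the remaining 7.
The other 7 contribute at least 7 × 59 = 413, leaving at most 1289 − 413 = 876.
But each donation is capped at 339, so the maximum is 339.
Achievable: one at 339 and the other 7 totalling 950, which fits since 7 × 59 ≤ 950 ≤ 7 × 339.

339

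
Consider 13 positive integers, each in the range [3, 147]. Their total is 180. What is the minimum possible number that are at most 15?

Let j be the number exceeding 15. Then the total is ≥ 16·j + 3·(13 − j) = 39 + 13j.
So 13j ≤ 141 and j ≤ 10; hence at least 13 − 10 = 3 are ≤ 15.
Exactly 3 works: 3 values at 3 and 10 at 16 total 169; raise one of the low values by 11 (still ≤ 15) to hit 180.

3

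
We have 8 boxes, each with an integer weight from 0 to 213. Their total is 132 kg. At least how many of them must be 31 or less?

If only k of them are at most 31, the other 8 − k are at least 32, so the total is at least (8 − k)·32 + k·0.
This is ≤ 132, so (8 − k)·32 + 0k ≤ 132, which gives k ≥ 4.
Exactly 4 works: 4 values at 0 and 4 at 32 total 128; raise one of the low values by 4 (still ≤ 31) to hit 132.

4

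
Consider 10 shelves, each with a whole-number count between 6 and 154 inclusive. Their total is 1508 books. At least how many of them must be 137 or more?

9

If only k of them are at least 137, the other 10 − k are at most 136, so the total is at most k·154 + (10 − k)·136.
This must reach 1508, so k·154 + (10 − k)·136 ≥ 1508, giving k ≥ 9.
Exactly 9 works: 9 values at 154 and 1 at 136 total 1522; lower one of the high values by 14 (still ≥ 137) to hit 1508.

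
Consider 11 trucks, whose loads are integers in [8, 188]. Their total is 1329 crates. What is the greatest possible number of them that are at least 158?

With k values at 158 or above and the rest at least 8, the sum is at least 88 + 150k.
Since the sum is 1329, we need 150k ≤ 1241, i.e. k ≤ 8.
k = 8 is achieved by 8 values at 158 and 3 at 8, total 1288; add 41 to one value (staying below 158) to reach 1329.

8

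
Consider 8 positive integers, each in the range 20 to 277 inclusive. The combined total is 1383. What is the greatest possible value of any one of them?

Maximizing one value means minimizing the remaining 7.
The other 7 contribute at least 7 × 20 = 140, leaving at most 1383 − 140 = 1243.
But each integer is capped at 277, so the maximum is 277.
Achievable: one at 277 and the other 7 totalling 1106, which fits since 7 × 20 ≤ 1106 ≤ 7 × 277.

277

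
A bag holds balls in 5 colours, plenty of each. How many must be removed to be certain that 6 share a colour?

26

In the worst case you draw 5 of each of the 5 colours: 5 × 5 = 25.
One more forces 6 of some colour, so 25 + 1 = 26.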